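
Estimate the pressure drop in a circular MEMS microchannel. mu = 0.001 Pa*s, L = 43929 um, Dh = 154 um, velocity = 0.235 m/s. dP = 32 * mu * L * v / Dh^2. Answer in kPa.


Step 1: Convert to SI: L = 43929e-6 m, Dh = 154e-6 m
Step 2: dP = 32 * 0.001 * 43929e-6 * 0.235 / (154e-6)^2
Step 3: dP = 13929.25 Pa
Step 4: Convert to kPa: dP = 13.93 kPa


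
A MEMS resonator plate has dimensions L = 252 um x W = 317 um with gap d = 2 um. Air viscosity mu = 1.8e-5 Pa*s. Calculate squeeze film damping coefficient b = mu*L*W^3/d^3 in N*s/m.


Step 1: Convert to SI.
L = 252e-6 m, W = 317e-6 m, d = 2e-6 m
Step 2: W^3 = (317e-6)^3 = 3.19e-11 m^3
Step 3: d^3 = (2e-6)^3 = 8.00e-18 m^3
Step 4: b = 1.8e-5 * 252e-6 * 3.19e-11 / 8.00e-18
b = 1.81e-02 N*s/m


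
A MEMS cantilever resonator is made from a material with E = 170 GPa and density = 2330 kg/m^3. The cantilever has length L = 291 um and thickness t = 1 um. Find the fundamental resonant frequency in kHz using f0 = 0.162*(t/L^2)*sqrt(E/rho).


Step 1: Convert units to SI.
t_SI = 1e-6 m, L_SI = 291e-6 m
Step 2: Calculate sqrt(E/rho).
sqrt(170e9 / 2330) = 8541.74 m/s
Step 3: Compute f0.
f0 = 0.162 * 1e-6 / (291e-6)^2 * 8541.74 = 16340.9 Hz = 16.34 kHz


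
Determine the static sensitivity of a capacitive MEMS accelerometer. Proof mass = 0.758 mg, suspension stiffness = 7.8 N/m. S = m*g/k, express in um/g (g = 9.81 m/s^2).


Step 1: Convert mass: m = 0.758 mg = 7.58e-07 kg
Step 2: S = m * g / k = 7.58e-07 * 9.81 / 7.8
Step 3: S = 9.53e-07 m/g
Step 4: Convert to um/g: S = 0.953 um/g


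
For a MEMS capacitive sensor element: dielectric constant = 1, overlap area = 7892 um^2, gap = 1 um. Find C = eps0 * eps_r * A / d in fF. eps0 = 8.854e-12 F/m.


Step 1: Convert area to m^2: A = 7892e-12 m^2
Step 2: Convert gap to m: d = 1e-6 m
Step 3: C = eps0 * eps_r * A / d
C = 8.854e-12 * 1 * 7892e-12 / 1e-6
Step 4: Convert to fF (multiply by 1e15).
C = 69.88 fF


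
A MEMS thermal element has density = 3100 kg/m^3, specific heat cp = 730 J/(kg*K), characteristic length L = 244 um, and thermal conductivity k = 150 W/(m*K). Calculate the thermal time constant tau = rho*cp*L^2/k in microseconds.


Step 1: Convert L to m: L = 244e-6 m
Step 2: L^2 = (244e-6)^2 = 5.9536e-08 m^2
Step 3: tau = 3100 * 730 * 5.9536e-08 / 150 = 8.982e-04 s
Step 4: Convert to microseconds (multiply by 1e6).
tau = 898.2 us


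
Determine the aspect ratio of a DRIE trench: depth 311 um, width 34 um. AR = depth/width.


Step 1: AR = depth / width
Step 2: AR = 311 / 34
AR = 9.1


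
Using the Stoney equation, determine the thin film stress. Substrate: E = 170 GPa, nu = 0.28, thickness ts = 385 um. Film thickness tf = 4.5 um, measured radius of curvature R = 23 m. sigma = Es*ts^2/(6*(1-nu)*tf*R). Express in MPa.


Step 1: Compute numerator: Es * ts^2 = 170 * 385^2 = 25198250 (GPa*um^2)
Step 2: Compute denominator (R in um): 6*(1-nu)*tf*R = 6*0.72*4.5*23e6 = 447120000.0 (um^2)
Step 3: sigma (GPa) = 25198250 / 447120000.0 = 5.6357e-02 GPa
Step 4: Convert to MPa (x1000): sigma = 56.4 MPa


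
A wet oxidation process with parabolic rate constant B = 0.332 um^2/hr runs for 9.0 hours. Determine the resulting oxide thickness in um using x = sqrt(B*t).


Step 1: Compute B*t = 0.332 * 9.0 = 2.988
Step 2: x = sqrt(2.988)
x = 1.729 um


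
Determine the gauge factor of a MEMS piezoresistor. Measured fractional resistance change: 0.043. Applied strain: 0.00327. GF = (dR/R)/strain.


Step 1: Identify values.
dR/R = 0.043, strain = 0.00327
Step 2: GF = (dR/R) / strain = 0.043 / 0.00327
GF = 13.1


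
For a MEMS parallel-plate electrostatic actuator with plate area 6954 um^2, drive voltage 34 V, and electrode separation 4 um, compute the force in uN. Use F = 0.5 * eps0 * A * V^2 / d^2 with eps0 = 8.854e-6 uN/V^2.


Step 1: Identify parameters.
eps0 = 8.854e-6 uN/V^2, A = 6954 um^2, V = 34 V, d = 4 um
Step 2: Compute V^2 = 34^2 = 1156
Step 3: Compute d^2 = 4^2 = 16
Step 4: F = 0.5 * 8.854e-6 * 6954 * 1156 / 16
F = 2.224 uN


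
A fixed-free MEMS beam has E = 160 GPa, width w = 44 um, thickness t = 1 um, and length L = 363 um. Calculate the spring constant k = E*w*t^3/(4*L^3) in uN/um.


Step 1: Convert E to consistent units (1 GPa = 1000 uN/um^2).
E = 160 GPa = 160000 uN/um^2
Step 2: Compute t^3 = 1^3 = 1
Step 3: Compute L^3 = 363^3 = 47832147
Step 4: k = 160000 * 44 * 1 / (4 * 47832147)
k = 0.0368 uN/um


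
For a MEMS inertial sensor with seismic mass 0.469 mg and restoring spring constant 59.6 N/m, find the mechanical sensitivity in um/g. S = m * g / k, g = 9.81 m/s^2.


Step 1: Convert mass: m = 0.469 mg = 4.69e-07 kg
Step 2: S = m * g / k = 4.69e-07 * 9.81 / 59.6
Step 3: S = 7.72e-08 m/g
Step 4: Convert to um/g: S = 0.077 um/g


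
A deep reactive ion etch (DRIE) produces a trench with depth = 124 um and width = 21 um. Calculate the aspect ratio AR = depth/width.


Step 1: AR = depth / width
Step 2: AR = 124 / 21
AR = 5.9


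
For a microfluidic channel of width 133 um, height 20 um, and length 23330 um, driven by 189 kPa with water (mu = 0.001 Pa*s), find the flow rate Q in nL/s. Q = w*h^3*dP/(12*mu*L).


Step 1: Convert all dimensions to SI (meters).
w = 133e-6 m, h = 20e-6 m, L = 23330e-6 m, dP = 189e3 Pa
Step 2: Q = w * h^3 * dP / (12 * mu * L)
Q = 133e-6 * (20e-6)^3 * 189e3 / (12 * 0.001 * 23330e-6) = 7.1830261e-10 m^3/s
Step 3: Convert Q from m^3/s to nL/s (1 m^3 = 1e12 nL, so multiply by 1e12).
Q = 718.303 nL/s


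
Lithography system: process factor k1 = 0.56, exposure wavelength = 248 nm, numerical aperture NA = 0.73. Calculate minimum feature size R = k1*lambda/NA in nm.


Step 1: Identify values: k1 = 0.56, lambda = 248 nm, NA = 0.73
Step 2: R = k1 * lambda / NA
R = 0.56 * 248 / 0.73
R = 190.2 nm


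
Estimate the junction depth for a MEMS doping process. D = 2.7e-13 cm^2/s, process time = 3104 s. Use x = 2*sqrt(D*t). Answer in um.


Step 1: Compute D*t = 2.7e-13 * 3104 = 8.3808e-10 cm^2
Step 2: sqrt(D*t) = 2.895e-05 cm
Step 3: x = 2 * 2.895e-05 cm = 5.79e-05 cm
Step 4: Convert to um (1 cm = 1e4 um): x = 0.579 um


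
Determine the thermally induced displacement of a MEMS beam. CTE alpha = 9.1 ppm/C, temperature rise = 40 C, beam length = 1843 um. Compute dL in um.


Step 1: Convert CTE: alpha = 9.1 ppm/C = 9.1e-6 /C
Step 2: dL = 9.1e-6 * 40 * 1843
dL = 0.6709 um


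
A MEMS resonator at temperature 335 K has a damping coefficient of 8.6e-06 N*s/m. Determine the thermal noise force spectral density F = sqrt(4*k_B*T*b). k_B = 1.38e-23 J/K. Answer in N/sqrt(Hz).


Step 1: Compute 4 * k_B * T * b
= 4 * 1.38e-23 * 335 * 8.6e-06
= 1.5903e-25 N^2/Hz
Step 2: F_noise = sqrt(1.5903e-25)
F_noise = 3.99e-13 N/sqrt(Hz)


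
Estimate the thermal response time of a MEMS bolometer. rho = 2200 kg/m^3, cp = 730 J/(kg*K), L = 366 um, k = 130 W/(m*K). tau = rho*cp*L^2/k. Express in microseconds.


Step 1: Convert L to m: L = 366e-6 m
Step 2: L^2 = (366e-6)^2 = 1.33956e-07 m^2
Step 3: tau = 2200 * 730 * 1.33956e-07 / 130 = 1.65487182e-03 s
Step 4: Convert to microseconds (multiply by 1e6).
tau = 1654.872 us


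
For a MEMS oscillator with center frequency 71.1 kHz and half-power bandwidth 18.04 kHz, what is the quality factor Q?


Step 1: Q = f0 / bandwidth
Step 2: Q = 71.1 / 18.04
Q = 3.9


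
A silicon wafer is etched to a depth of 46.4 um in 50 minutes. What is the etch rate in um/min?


Step 1: Etch rate = depth / time
Step 2: rate = 46.4 / 50
rate = 0.928 um/min


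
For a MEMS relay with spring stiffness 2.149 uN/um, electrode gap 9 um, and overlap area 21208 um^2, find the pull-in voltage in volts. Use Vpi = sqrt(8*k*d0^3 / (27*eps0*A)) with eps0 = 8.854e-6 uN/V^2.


Step 1: Compute numerator: 8 * k * d0^3 = 8 * 2.149 * 9^3 = 12532.968
Step 2: Compute denominator: 27 * eps0 * A = 27 * 8.854e-6 * 21208 = 5.069942
Step 3: Vpi = sqrt(12532.968 / 5.069942)
Vpi = 49.72 V


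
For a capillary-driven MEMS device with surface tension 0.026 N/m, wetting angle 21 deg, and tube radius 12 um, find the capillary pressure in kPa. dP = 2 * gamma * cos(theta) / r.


Step 1: cos(21 deg) = 0.9336
Step 2: Convert r to m: r = 12e-6 m
Step 3: dP = 2 * 0.026 * 0.9336 / 12e-6 = 4045.6 Pa
Step 4: Convert Pa to kPa (divide by 1000).
dP = 4.05 kPa


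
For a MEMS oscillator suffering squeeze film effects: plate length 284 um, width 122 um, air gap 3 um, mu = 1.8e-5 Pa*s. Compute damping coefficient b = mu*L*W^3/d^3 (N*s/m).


Step 1: Convert to SI.
L = 284e-6 m, W = 122e-6 m, d = 3e-6 m
Step 2: W^3 = (122e-6)^3 = 1.82e-12 m^3
Step 3: d^3 = (3e-6)^3 = 2.70e-17 m^3
Step 4: b = 1.8e-5 * 284e-6 * 1.82e-12 / 2.70e-17
b = 3.44e-04 N*s/m


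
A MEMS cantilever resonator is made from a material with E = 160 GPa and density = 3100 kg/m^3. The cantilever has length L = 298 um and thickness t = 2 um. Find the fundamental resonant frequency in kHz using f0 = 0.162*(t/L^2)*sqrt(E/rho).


Step 1: Convert units to SI.
t_SI = 2e-6 m, L_SI = 298e-6 m
Step 2: Calculate sqrt(E/rho).
sqrt(160e9 / 3100) = 7184.21 m/s
Step 3: Compute f0.
f0 = 0.162 * 2e-6 / (298e-6)^2 * 7184.21 = 26211.5 Hz = 26.21 kHz


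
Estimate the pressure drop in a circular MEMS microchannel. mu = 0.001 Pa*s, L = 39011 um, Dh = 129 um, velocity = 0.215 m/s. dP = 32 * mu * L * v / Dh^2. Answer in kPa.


Step 1: Convert to SI: L = 39011e-6 m, Dh = 129e-6 m
Step 2: dP = 32 * 0.001 * 39011e-6 * 0.215 / (129e-6)^2
Step 3: dP = 16128.58 Pa
Step 4: Convert to kPa: dP = 16.13 kPa


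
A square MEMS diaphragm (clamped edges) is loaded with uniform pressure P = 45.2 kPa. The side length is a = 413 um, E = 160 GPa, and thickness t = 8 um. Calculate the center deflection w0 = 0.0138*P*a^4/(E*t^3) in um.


Step 1: Convert pressure to compatible units (E is in GPa, so P in GPa).
P = 45.2 kPa = 45.2e-6 GPa
Step 2: Compute numerator: 0.0138 * P * a^4.
a^4 = 413^4 = 29093783761
numerator = 0.0138 * 45.2e-6 * 29093783761 = 1.81475e+04
Step 3: Compute denominator: E * t^3 = 160 * 8^3 = 81920
Step 4: w0 = numerator / denominator = 1.81475e+04 / 81920 = 0.2215 um


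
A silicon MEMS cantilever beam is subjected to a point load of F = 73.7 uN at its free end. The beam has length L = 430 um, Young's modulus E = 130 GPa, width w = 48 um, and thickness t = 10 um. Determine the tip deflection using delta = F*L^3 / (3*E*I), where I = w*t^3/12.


Step 1: Calculate the second moment of area.
I = w * t^3 / 12 = 48 * 10^3 / 12 = 4000.0 um^4
Step 2: Convert E to consistent units (1 GPa = 1000 uN/um^2).
E = 130 GPa = 130000 uN/um^2
Step 3: Calculate tip deflection.
delta = F * L^3 / (3 * E * I)
delta = 73.7 * 430^3 / (3 * 130000 * 4000.0)
delta = 3.7562 um


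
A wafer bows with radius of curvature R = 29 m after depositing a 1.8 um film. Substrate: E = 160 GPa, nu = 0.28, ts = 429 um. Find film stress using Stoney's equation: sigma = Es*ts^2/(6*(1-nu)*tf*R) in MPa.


Step 1: Compute numerator: Es * ts^2 = 160 * 429^2 = 29446560 (GPa*um^2)
Step 2: Compute denominator (R in um): 6*(1-nu)*tf*R = 6*0.72*1.8*29e6 = 225504000.0 (um^2)
Step 3: sigma (GPa) = 29446560 / 225504000.0 = 1.30581e-01 GPa
Step 4: Convert to MPa (x1000): sigma = 130.6 MPa


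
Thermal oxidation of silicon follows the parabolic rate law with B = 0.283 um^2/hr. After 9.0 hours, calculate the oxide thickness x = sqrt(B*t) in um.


Step 1: Compute B*t = 0.283 * 9.0 = 2.547
Step 2: x = sqrt(2.547)
x = 1.596 um


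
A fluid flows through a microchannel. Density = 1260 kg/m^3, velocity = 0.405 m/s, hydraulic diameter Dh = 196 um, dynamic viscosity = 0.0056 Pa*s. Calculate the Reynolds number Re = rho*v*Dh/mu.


Step 1: Convert Dh to meters: Dh = 196e-6 m
Step 2: Re = rho * v * Dh / mu
Re = 1260 * 0.405 * 196e-6 / 0.0056
Re = 17.861


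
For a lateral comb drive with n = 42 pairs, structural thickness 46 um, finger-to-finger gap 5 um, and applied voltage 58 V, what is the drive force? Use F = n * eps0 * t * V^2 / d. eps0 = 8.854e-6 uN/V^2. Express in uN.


Step 1: Parameters: n=42, eps0=8.854e-6 uN/V^2, t=46 um, V=58 V, d=5 um
Step 2: V^2 = 3364
Step 3: F = 42 * 8.854e-6 * 46 * 3364 / 5
F = 11.509 uN


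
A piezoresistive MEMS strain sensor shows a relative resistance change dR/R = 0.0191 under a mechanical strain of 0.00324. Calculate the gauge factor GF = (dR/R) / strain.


Step 1: Identify values.
dR/R = 0.0191, strain = 0.00324
Step 2: GF = (dR/R) / strain = 0.0191 / 0.00324
GF = 5.9


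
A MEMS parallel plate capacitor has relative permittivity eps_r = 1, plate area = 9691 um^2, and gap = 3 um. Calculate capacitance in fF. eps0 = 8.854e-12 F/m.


Step 1: Convert area to m^2: A = 9691e-12 m^2
Step 2: Convert gap to m: d = 3e-6 m
Step 3: C = eps0 * eps_r * A / d
C = 8.854e-12 * 1 * 9691e-12 / 3e-6
Step 4: Convert to fF (multiply by 1e15).
C = 28.6 fF


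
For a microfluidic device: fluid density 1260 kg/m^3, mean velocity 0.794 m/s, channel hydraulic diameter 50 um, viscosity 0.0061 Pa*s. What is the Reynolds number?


Step 1: Convert Dh to meters: Dh = 50e-6 m
Step 2: Re = rho * v * Dh / mu
Re = 1260 * 0.794 * 50e-6 / 0.0061
Re = 8.2


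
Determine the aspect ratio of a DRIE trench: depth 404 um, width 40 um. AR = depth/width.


Step 1: AR = depth / width
Step 2: AR = 404 / 40
AR = 10.1


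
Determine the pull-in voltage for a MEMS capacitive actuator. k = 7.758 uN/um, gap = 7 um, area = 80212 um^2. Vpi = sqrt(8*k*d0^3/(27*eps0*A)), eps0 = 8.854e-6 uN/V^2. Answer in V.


Step 1: Compute numerator: 8 * k * d0^3 = 8 * 7.758 * 7^3 = 21287.952
Step 2: Compute denominator: 27 * eps0 * A = 27 * 8.854e-6 * 80212 = 19.17532
Step 3: Vpi = sqrt(21287.952 / 19.17532)
Vpi = 33.32 V


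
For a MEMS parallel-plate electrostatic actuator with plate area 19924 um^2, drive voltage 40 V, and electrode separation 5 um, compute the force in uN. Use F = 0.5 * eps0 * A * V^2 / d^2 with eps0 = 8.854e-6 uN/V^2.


Step 1: Identify parameters.
eps0 = 8.854e-6 uN/V^2, A = 19924 um^2, V = 40 V, d = 5 um
Step 2: Compute V^2 = 40^2 = 1600
Step 3: Compute d^2 = 5^2 = 25
Step 4: F = 0.5 * 8.854e-6 * 19924 * 1600 / 25
F = 5.645 uN


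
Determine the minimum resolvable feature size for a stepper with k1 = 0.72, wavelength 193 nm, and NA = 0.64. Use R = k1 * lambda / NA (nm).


Step 1: Identify values: k1 = 0.72, lambda = 193 nm, NA = 0.64
Step 2: R = k1 * lambda / NA
R = 0.72 * 193 / 0.64
R = 217.1 nm


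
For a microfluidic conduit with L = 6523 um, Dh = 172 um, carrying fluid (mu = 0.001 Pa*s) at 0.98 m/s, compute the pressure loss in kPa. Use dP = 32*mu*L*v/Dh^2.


Step 1: Convert to SI: L = 6523e-6 m, Dh = 172e-6 m
Step 2: dP = 32 * 0.001 * 6523e-6 * 0.98 / (172e-6)^2
Step 3: dP = 6914.59 Pa
Step 4: Convert to kPa: dP = 6.91 kPa


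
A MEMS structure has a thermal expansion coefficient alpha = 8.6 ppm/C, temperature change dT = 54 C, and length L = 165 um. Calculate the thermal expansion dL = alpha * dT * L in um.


Step 1: Convert CTE: alpha = 8.6 ppm/C = 8.6e-6 /C
Step 2: dL = 8.6e-6 * 54 * 165
dL = 0.0766 um


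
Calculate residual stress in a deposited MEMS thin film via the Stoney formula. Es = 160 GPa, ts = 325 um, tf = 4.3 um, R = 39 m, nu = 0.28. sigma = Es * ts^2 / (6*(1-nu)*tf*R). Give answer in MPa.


Step 1: Compute numerator: Es * ts^2 = 160 * 325^2 = 16900000 (GPa*um^2)
Step 2: Compute denominator (R in um): 6*(1-nu)*tf*R = 6*0.72*4.3*39e6 = 724464000.0 (um^2)
Step 3: sigma (GPa) = 16900000 / 724464000.0 = 2.3328e-02 GPa
Step 4: Convert to MPa (x1000): sigma = 23.3 MPa


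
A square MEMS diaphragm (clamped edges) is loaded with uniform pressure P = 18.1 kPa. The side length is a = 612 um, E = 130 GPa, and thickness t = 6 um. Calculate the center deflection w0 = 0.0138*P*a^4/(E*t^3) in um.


Step 1: Convert pressure to compatible units (E is in GPa, so P in GPa).
P = 18.1 kPa = 18.1e-6 GPa
Step 2: Compute numerator: 0.0138 * P * a^4.
a^4 = 612^4 = 140283207936
numerator = 0.0138 * 18.1e-6 * 140283207936 = 3.503994e+04
Step 3: Compute denominator: E * t^3 = 130 * 6^3 = 28080
Step 4: w0 = numerator / denominator = 3.503994e+04 / 28080 = 1.2479 um


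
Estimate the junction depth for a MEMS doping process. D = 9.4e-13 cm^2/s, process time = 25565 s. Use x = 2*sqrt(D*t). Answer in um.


Step 1: Compute D*t = 9.4e-13 * 25565 = 2.40311e-08 cm^2
Step 2: sqrt(D*t) = 1.55e-04 cm
Step 3: x = 2 * 1.55e-04 cm = 3.1e-04 cm
Step 4: Convert to um (1 cm = 1e4 um): x = 3.1 um


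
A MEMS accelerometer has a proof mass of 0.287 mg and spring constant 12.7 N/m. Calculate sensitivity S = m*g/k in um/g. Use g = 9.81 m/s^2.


Step 1: Convert mass: m = 0.287 mg = 2.87e-07 kg
Step 2: S = m * g / k = 2.87e-07 * 9.81 / 12.7
Step 3: S = 2.22e-07 m/g
Step 4: Convert to um/g: S = 0.222 um/g


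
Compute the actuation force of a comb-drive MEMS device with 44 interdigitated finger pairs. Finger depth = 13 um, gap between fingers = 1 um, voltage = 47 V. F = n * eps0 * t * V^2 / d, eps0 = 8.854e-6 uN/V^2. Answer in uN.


Step 1: Parameters: n=44, eps0=8.854e-6 uN/V^2, t=13 um, V=47 V, d=1 um
Step 2: V^2 = 2209
Step 3: F = 44 * 8.854e-6 * 13 * 2209 / 1
F = 11.187 uN


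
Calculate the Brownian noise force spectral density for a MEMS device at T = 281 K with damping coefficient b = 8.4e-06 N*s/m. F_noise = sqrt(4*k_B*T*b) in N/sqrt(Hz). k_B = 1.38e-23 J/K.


Step 1: Compute 4 * k_B * T * b
= 4 * 1.38e-23 * 281 * 8.4e-06
= 1.3029e-25 N^2/Hz
Step 2: F_noise = sqrt(1.3029e-25)
F_noise = 3.61e-13 N/sqrt(Hz)


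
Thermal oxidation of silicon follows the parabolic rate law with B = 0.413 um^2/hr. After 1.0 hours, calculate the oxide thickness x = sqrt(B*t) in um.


Step 1: Compute B*t = 0.413 * 1.0 = 0.413
Step 2: x = sqrt(0.413)
x = 0.643 um


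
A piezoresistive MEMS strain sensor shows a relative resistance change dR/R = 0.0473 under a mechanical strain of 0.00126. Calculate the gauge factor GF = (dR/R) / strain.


Step 1: Identify values.
dR/R = 0.0473, strain = 0.00126
Step 2: GF = (dR/R) / strain = 0.0473 / 0.00126
GF = 37.5


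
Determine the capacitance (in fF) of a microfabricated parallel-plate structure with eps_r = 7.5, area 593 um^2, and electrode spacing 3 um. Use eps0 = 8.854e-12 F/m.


Step 1: Convert area to m^2: A = 593e-12 m^2
Step 2: Convert gap to m: d = 3e-6 m
Step 3: C = eps0 * eps_r * A / d
C = 8.854e-12 * 7.5 * 593e-12 / 3e-6
Step 4: Convert to fF (multiply by 1e15).
C = 13.13 fF


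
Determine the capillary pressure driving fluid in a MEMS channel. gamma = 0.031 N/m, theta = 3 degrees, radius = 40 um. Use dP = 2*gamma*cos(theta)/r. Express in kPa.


Step 1: cos(3 deg) = 0.9986
Step 2: Convert r to m: r = 40e-6 m
Step 3: dP = 2 * 0.031 * 0.9986 / 40e-6 = 1547.8 Pa
Step 4: Convert Pa to kPa (divide by 1000).
dP = 1.55 kPa


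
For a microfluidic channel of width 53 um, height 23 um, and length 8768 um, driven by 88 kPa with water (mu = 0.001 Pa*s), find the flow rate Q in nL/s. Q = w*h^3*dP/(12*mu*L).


Step 1: Convert all dimensions to SI (meters).
w = 53e-6 m, h = 23e-6 m, L = 8768e-6 m, dP = 88e3 Pa
Step 2: Q = w * h^3 * dP / (12 * mu * L)
Q = 53e-6 * (23e-6)^3 * 88e3 / (12 * 0.001 * 8768e-6) = 5.3933706e-10 m^3/s
Step 3: Convert Q from m^3/s to nL/s (1 m^3 = 1e12 nL, so multiply by 1e12).
Q = 539.337 nL/s


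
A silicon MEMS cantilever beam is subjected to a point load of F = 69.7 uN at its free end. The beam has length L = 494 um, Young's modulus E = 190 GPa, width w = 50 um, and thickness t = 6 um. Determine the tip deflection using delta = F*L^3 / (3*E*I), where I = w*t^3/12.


Step 1: Calculate the second moment of area.
I = w * t^3 / 12 = 50 * 6^3 / 12 = 900.0 um^4
Step 2: Convert E to consistent units (1 GPa = 1000 uN/um^2).
E = 190 GPa = 190000 uN/um^2
Step 3: Calculate tip deflection.
delta = F * L^3 / (3 * E * I)
delta = 69.7 * 494^3 / (3 * 190000 * 900.0)
delta = 16.3793 um


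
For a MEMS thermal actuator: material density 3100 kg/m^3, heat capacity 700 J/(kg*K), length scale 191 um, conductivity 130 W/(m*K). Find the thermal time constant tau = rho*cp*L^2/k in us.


Step 1: Convert L to m: L = 191e-6 m
Step 2: L^2 = (191e-6)^2 = 3.6481e-08 m^2
Step 3: tau = 3100 * 700 * 3.6481e-08 / 130 = 6.0895208e-04 s
Step 4: Convert to microseconds (multiply by 1e6).
tau = 608.952 us


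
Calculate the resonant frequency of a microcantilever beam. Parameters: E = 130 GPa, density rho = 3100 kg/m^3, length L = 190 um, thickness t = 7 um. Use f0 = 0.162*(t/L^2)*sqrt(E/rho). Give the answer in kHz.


Step 1: Convert units to SI.
t_SI = 7e-6 m, L_SI = 190e-6 m
Step 2: Calculate sqrt(E/rho).
sqrt(130e9 / 3100) = 6475.76 m/s
Step 3: Compute f0.
f0 = 0.162 * 7e-6 / (190e-6)^2 * 6475.76 = 203421.4 Hz = 203.42 kHz


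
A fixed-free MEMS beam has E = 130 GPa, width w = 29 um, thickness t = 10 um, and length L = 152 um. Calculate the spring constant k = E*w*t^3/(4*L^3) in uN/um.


Step 1: Convert E to consistent units (1 GPa = 1000 uN/um^2).
E = 130 GPa = 130000 uN/um^2
Step 2: Compute t^3 = 10^3 = 1000
Step 3: Compute L^3 = 152^3 = 3511808
Step 4: k = 130000 * 29 * 1000 / (4 * 3511808)
k = 268.3803 uN/um


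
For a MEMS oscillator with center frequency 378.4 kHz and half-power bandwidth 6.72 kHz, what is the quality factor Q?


Step 1: Q = f0 / bandwidth
Step 2: Q = 378.4 / 6.72
Q = 56.3


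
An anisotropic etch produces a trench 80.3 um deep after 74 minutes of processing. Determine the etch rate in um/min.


Step 1: Etch rate = depth / time
Step 2: rate = 80.3 / 74
rate = 1.085 um/min


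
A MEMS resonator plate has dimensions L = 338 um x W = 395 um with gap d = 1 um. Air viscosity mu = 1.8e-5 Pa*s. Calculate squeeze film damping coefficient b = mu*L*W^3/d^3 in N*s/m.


Step 1: Convert to SI.
L = 338e-6 m, W = 395e-6 m, d = 1e-6 m
Step 2: W^3 = (395e-6)^3 = 6.16e-11 m^3
Step 3: d^3 = (1e-6)^3 = 1.00e-18 m^3
Step 4: b = 1.8e-5 * 338e-6 * 6.16e-11 / 1.00e-18
b = 3.75e-01 N*s/m


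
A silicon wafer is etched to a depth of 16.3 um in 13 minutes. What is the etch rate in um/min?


Step 1: Etch rate = depth / time
Step 2: rate = 16.3 / 13
rate = 1.254 um/min


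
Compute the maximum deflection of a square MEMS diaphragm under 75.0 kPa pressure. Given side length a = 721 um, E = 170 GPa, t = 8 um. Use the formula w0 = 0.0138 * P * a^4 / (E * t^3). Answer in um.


Step 1: Convert pressure to compatible units (E is in GPa, so P in GPa).
P = 75.0 kPa = 75.0e-6 GPa
Step 2: Compute numerator: 0.0138 * P * a^4.
a^4 = 721^4 = 270234665281
numerator = 0.0138 * 75.0e-6 * 270234665281 = 2.796929e+05
Step 3: Compute denominator: E * t^3 = 170 * 8^3 = 87040
Step 4: w0 = numerator / denominator = 2.796929e+05 / 87040 = 3.2134 um


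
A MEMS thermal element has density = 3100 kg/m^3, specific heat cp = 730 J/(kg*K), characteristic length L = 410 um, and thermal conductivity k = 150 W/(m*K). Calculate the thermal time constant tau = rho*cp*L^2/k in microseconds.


Step 1: Convert L to m: L = 410e-6 m
Step 2: L^2 = (410e-6)^2 = 1.681e-07 m^2
Step 3: tau = 3100 * 730 * 1.681e-07 / 150 = 2.53606867e-03 s
Step 4: Convert to microseconds (multiply by 1e6).
tau = 2536.069 us


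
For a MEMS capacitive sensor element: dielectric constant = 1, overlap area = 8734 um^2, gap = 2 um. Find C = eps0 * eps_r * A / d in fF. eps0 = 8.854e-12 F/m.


Step 1: Convert area to m^2: A = 8734e-12 m^2
Step 2: Convert gap to m: d = 2e-6 m
Step 3: C = eps0 * eps_r * A / d
C = 8.854e-12 * 1 * 8734e-12 / 2e-6
Step 4: Convert to fF (multiply by 1e15).
C = 38.67 fF


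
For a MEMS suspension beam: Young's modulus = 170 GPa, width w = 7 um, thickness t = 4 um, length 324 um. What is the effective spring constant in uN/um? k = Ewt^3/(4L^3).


Step 1: Convert E to consistent units (1 GPa = 1000 uN/um^2).
E = 170 GPa = 170000 uN/um^2
Step 2: Compute t^3 = 4^3 = 64
Step 3: Compute L^3 = 324^3 = 34012224
Step 4: k = 170000 * 7 * 64 / (4 * 34012224)
k = 0.5598 uN/um


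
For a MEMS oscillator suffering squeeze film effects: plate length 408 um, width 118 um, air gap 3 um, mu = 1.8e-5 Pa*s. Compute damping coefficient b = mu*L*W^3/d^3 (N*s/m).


Step 1: Convert to SI.
L = 408e-6 m, W = 118e-6 m, d = 3e-6 m
Step 2: W^3 = (118e-6)^3 = 1.64e-12 m^3
Step 3: d^3 = (3e-6)^3 = 2.70e-17 m^3
Step 4: b = 1.8e-5 * 408e-6 * 1.64e-12 / 2.70e-17
b = 4.47e-04 N*s/m


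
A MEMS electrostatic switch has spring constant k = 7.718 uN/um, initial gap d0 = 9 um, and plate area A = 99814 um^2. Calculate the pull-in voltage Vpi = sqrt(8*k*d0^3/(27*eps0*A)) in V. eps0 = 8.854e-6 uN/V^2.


Step 1: Compute numerator: 8 * k * d0^3 = 8 * 7.718 * 9^3 = 45011.376
Step 2: Compute denominator: 27 * eps0 * A = 27 * 8.854e-6 * 99814 = 23.861335
Step 3: Vpi = sqrt(45011.376 / 23.861335)
Vpi = 43.43 V


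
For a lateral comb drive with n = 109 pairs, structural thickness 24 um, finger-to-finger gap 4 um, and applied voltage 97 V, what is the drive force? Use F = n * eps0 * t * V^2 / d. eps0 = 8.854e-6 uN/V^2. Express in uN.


Step 1: Parameters: n=109, eps0=8.854e-6 uN/V^2, t=24 um, V=97 V, d=4 um
Step 2: V^2 = 9409
Step 3: F = 109 * 8.854e-6 * 24 * 9409 / 4
F = 54.483 uN


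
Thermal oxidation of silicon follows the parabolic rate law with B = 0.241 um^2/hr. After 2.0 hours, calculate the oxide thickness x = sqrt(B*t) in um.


Step 1: Compute B*t = 0.241 * 2.0 = 0.482
Step 2: x = sqrt(0.482)
x = 0.694 um


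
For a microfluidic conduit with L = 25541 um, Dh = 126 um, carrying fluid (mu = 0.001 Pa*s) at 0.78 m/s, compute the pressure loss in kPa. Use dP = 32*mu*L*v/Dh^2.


Step 1: Convert to SI: L = 25541e-6 m, Dh = 126e-6 m
Step 2: dP = 32 * 0.001 * 25541e-6 * 0.78 / (126e-6)^2
Step 3: dP = 40155.16 Pa
Step 4: Convert to kPa: dP = 40.16 kPa


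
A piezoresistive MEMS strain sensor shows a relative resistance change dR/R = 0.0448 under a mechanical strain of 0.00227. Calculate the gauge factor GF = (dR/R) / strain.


Step 1: Identify values.
dR/R = 0.0448, strain = 0.00227
Step 2: GF = (dR/R) / strain = 0.0448 / 0.00227
GF = 19.7


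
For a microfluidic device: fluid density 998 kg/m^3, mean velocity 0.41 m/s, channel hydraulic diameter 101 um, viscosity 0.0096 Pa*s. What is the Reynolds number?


Step 1: Convert Dh to meters: Dh = 101e-6 m
Step 2: Re = rho * v * Dh / mu
Re = 998 * 0.41 * 101e-6 / 0.0096
Re = 4.305


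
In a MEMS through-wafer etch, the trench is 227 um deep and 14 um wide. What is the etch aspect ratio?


Step 1: AR = depth / width
Step 2: AR = 227 / 14
AR = 16.2


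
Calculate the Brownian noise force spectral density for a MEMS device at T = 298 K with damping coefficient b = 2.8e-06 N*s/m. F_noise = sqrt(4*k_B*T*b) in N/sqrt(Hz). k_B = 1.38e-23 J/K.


Step 1: Compute 4 * k_B * T * b
= 4 * 1.38e-23 * 298 * 2.8e-06
= 4.6059e-26 N^2/Hz
Step 2: F_noise = sqrt(4.6059e-26)
F_noise = 2.15e-13 N/sqrt(Hz)


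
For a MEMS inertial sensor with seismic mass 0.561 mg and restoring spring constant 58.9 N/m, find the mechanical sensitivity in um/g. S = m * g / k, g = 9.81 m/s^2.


Step 1: Convert mass: m = 0.561 mg = 5.61e-07 kg
Step 2: S = m * g / k = 5.61e-07 * 9.81 / 58.9
Step 3: S = 9.34e-08 m/g
Step 4: Convert to um/g: S = 0.093 um/g


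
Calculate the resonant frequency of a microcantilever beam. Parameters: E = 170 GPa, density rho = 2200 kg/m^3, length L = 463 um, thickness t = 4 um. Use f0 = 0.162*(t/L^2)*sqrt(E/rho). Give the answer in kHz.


Step 1: Convert units to SI.
t_SI = 4e-6 m, L_SI = 463e-6 m
Step 2: Calculate sqrt(E/rho).
sqrt(170e9 / 2200) = 8790.49 m/s
Step 3: Compute f0.
f0 = 0.162 * 4e-6 / (463e-6)^2 * 8790.49 = 26572.1 Hz = 26.57 kHz


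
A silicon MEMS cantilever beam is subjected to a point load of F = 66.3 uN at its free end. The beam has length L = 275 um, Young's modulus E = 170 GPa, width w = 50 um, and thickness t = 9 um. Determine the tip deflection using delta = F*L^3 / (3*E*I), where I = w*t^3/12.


Step 1: Calculate the second moment of area.
I = w * t^3 / 12 = 50 * 9^3 / 12 = 3037.5 um^4
Step 2: Convert E to consistent units (1 GPa = 1000 uN/um^2).
E = 170 GPa = 170000 uN/um^2
Step 3: Calculate tip deflection.
delta = F * L^3 / (3 * E * I)
delta = 66.3 * 275^3 / (3 * 170000 * 3037.5)
delta = 0.8901 um


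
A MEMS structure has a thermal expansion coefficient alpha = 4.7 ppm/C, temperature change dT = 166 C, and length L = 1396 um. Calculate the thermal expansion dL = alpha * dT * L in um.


Step 1: Convert CTE: alpha = 4.7 ppm/C = 4.7e-6 /C
Step 2: dL = 4.7e-6 * 166 * 1396
dL = 1.0892 um


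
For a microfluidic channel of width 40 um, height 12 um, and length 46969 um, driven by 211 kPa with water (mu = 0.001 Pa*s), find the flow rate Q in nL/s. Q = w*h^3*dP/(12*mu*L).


Step 1: Convert all dimensions to SI (meters).
w = 40e-6 m, h = 12e-6 m, L = 46969e-6 m, dP = 211e3 Pa
Step 2: Q = w * h^3 * dP / (12 * mu * L)
Q = 40e-6 * (12e-6)^3 * 211e3 / (12 * 0.001 * 46969e-6) = 2.587579e-11 m^3/s
Step 3: Convert Q from m^3/s to nL/s (1 m^3 = 1e12 nL, so multiply by 1e12).
Q = 25.876 nL/s


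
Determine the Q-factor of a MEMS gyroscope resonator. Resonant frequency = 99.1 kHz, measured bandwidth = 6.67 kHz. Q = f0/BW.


Step 1: Q = f0 / bandwidth
Step 2: Q = 99.1 / 6.67
Q = 14.9


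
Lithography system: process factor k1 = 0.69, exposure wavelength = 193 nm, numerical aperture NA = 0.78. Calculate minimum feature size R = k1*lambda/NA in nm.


Step 1: Identify values: k1 = 0.69, lambda = 193 nm, NA = 0.78
Step 2: R = k1 * lambda / NA
R = 0.69 * 193 / 0.78
R = 170.7 nm


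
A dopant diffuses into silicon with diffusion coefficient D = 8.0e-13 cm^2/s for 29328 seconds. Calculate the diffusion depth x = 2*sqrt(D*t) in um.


Step 1: Compute D*t = 8.0e-13 * 29328 = 2.34624e-08 cm^2
Step 2: sqrt(D*t) = 1.53174e-04 cm
Step 3: x = 2 * 1.53174e-04 cm = 3.06348e-04 cm
Step 4: Convert to um (1 cm = 1e4 um): x = 3.063 um


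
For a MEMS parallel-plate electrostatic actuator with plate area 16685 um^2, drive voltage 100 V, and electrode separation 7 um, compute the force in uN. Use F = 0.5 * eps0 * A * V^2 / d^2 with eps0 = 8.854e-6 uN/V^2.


Step 1: Identify parameters.
eps0 = 8.854e-6 uN/V^2, A = 16685 um^2, V = 100 V, d = 7 um
Step 2: Compute V^2 = 100^2 = 10000
Step 3: Compute d^2 = 7^2 = 49
Step 4: F = 0.5 * 8.854e-6 * 16685 * 10000 / 49
F = 15.074 uN


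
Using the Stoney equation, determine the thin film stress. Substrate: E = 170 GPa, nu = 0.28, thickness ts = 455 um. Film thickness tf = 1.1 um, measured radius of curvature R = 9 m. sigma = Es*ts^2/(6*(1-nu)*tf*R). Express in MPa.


Step 1: Compute numerator: Es * ts^2 = 170 * 455^2 = 35194250 (GPa*um^2)
Step 2: Compute denominator (R in um): 6*(1-nu)*tf*R = 6*0.72*1.1*9e6 = 42768000.0 (um^2)
Step 3: sigma (GPa) = 35194250 / 42768000.0 = 8.22911e-01 GPa
Step 4: Convert to MPa (x1000): sigma = 822.9 MPa


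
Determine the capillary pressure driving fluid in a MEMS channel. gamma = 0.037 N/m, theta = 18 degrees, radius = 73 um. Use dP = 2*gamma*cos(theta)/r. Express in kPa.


Step 1: cos(18 deg) = 0.9511
Step 2: Convert r to m: r = 73e-6 m
Step 3: dP = 2 * 0.037 * 0.9511 / 73e-6 = 964.1 Pa
Step 4: Convert Pa to kPa (divide by 1000).
dP = 0.96 kPa


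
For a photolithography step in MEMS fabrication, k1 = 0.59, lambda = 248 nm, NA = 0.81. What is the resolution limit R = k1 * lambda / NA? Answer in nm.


Step 1: Identify values: k1 = 0.59, lambda = 248 nm, NA = 0.81
Step 2: R = k1 * lambda / NA
R = 0.59 * 248 / 0.81
R = 180.6 nm


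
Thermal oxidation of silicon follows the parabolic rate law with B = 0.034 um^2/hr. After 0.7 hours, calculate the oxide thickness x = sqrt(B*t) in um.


Step 1: Compute B*t = 0.034 * 0.7 = 0.0238
Step 2: x = sqrt(0.0238)
x = 0.154 um


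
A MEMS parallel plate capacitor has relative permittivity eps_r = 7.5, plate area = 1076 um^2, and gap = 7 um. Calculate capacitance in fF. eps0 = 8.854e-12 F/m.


Step 1: Convert area to m^2: A = 1076e-12 m^2
Step 2: Convert gap to m: d = 7e-6 m
Step 3: C = eps0 * eps_r * A / d
C = 8.854e-12 * 7.5 * 1076e-12 / 7e-6
Step 4: Convert to fF (multiply by 1e15).
C = 10.21 fF


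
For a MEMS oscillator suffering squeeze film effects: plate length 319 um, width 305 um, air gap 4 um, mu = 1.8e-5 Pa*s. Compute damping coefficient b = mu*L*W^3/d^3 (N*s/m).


Step 1: Convert to SI.
L = 319e-6 m, W = 305e-6 m, d = 4e-6 m
Step 2: W^3 = (305e-6)^3 = 2.84e-11 m^3
Step 3: d^3 = (4e-6)^3 = 6.40e-17 m^3
Step 4: b = 1.8e-5 * 319e-6 * 2.84e-11 / 6.40e-17
b = 2.55e-03 N*s/m


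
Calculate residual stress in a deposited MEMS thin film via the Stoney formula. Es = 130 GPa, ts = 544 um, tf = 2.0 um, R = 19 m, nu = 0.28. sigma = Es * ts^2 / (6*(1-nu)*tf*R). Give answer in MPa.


Step 1: Compute numerator: Es * ts^2 = 130 * 544^2 = 38471680 (GPa*um^2)
Step 2: Compute denominator (R in um): 6*(1-nu)*tf*R = 6*0.72*2.0*19e6 = 164160000.0 (um^2)
Step 3: sigma (GPa) = 38471680 / 164160000.0 = 2.34355e-01 GPa
Step 4: Convert to MPa (x1000): sigma = 234.4 MPa


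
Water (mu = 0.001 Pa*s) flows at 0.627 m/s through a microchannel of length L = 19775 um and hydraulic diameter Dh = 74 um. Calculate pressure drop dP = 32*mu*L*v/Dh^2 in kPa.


Step 1: Convert to SI: L = 19775e-6 m, Dh = 74e-6 m
Step 2: dP = 32 * 0.001 * 19775e-6 * 0.627 / (74e-6)^2
Step 3: dP = 72455.37 Pa
Step 4: Convert to kPa: dP = 72.46 kPa


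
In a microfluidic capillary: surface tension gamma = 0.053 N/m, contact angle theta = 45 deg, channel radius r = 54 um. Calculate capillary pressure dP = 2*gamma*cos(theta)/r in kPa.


Step 1: cos(45 deg) = 0.7071
Step 2: Convert r to m: r = 54e-6 m
Step 3: dP = 2 * 0.053 * 0.7071 / 54e-6 = 1388.0 Pa
Step 4: Convert Pa to kPa (divide by 1000).
dP = 1.39 kPa


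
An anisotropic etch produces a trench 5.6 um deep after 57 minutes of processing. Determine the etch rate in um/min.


Step 1: Etch rate = depth / time
Step 2: rate = 5.6 / 57
rate = 0.098 um/min


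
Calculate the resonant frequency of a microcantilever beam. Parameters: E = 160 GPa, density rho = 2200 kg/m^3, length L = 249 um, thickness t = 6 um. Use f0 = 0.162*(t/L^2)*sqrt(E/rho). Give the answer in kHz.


Step 1: Convert units to SI.
t_SI = 6e-6 m, L_SI = 249e-6 m
Step 2: Calculate sqrt(E/rho).
sqrt(160e9 / 2200) = 8528.03 m/s
Step 3: Compute f0.
f0 = 0.162 * 6e-6 / (249e-6)^2 * 8528.03 = 133695.3 Hz = 133.7 kHz


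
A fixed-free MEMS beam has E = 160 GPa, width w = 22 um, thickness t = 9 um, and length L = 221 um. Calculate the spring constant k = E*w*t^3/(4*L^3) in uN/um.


Step 1: Convert E to consistent units (1 GPa = 1000 uN/um^2).
E = 160 GPa = 160000 uN/um^2
Step 2: Compute t^3 = 9^3 = 729
Step 3: Compute L^3 = 221^3 = 10793861
Step 4: k = 160000 * 22 * 729 / (4 * 10793861)
k = 59.4338 uN/um


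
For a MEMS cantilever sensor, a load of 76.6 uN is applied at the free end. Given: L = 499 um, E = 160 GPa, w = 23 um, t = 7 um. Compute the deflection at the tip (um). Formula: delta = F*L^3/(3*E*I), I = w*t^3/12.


Step 1: Calculate the second moment of area.
I = w * t^3 / 12 = 23 * 7^3 / 12 = 657.4167 um^4
Step 2: Convert E to consistent units (1 GPa = 1000 uN/um^2).
E = 160 GPa = 160000 uN/um^2
Step 3: Calculate tip deflection.
delta = F * L^3 / (3 * E * I)
delta = 76.6 * 499^3 / (3 * 160000 * 657.4167)
delta = 30.1612 um


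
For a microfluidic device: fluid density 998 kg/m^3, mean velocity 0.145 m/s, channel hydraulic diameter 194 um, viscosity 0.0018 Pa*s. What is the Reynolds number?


Step 1: Convert Dh to meters: Dh = 194e-6 m
Step 2: Re = rho * v * Dh / mu
Re = 998 * 0.145 * 194e-6 / 0.0018
Re = 15.597


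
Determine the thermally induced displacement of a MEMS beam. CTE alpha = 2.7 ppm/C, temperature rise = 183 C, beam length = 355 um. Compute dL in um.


Step 1: Convert CTE: alpha = 2.7 ppm/C = 2.7e-6 /C
Step 2: dL = 2.7e-6 * 183 * 355
dL = 0.1754 um


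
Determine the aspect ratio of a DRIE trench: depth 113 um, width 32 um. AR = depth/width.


Step 1: AR = depth / width
Step 2: AR = 113 / 32
AR = 3.5


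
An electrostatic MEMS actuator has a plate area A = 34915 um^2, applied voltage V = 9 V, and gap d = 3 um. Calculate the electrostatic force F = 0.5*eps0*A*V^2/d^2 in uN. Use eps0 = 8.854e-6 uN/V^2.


Step 1: Identify parameters.
eps0 = 8.854e-6 uN/V^2, A = 34915 um^2, V = 9 V, d = 3 um
Step 2: Compute V^2 = 9^2 = 81
Step 3: Compute d^2 = 3^2 = 9
Step 4: F = 0.5 * 8.854e-6 * 34915 * 81 / 9
F = 1.391 uN


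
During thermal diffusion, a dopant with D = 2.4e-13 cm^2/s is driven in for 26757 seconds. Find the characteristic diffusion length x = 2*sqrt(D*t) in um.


Step 1: Compute D*t = 2.4e-13 * 26757 = 6.42168e-09 cm^2
Step 2: sqrt(D*t) = 8.01354e-05 cm
Step 3: x = 2 * 8.01354e-05 cm = 1.602708e-04 cm
Step 4: Convert to um (1 cm = 1e4 um): x = 1.603 um


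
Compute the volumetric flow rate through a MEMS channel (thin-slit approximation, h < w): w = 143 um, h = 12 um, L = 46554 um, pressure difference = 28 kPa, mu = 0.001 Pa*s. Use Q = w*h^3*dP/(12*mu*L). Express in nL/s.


Step 1: Convert all dimensions to SI (meters).
w = 143e-6 m, h = 12e-6 m, L = 46554e-6 m, dP = 28e3 Pa
Step 2: Q = w * h^3 * dP / (12 * mu * L)
Q = 143e-6 * (12e-6)^3 * 28e3 / (12 * 0.001 * 46554e-6) = 1.23851e-11 m^3/s
Step 3: Convert Q from m^3/s to nL/s (1 m^3 = 1e12 nL, so multiply by 1e12).
Q = 12.385 nL/s


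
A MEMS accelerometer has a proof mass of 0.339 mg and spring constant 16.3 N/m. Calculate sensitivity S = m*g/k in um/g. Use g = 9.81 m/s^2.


Step 1: Convert mass: m = 0.339 mg = 3.39e-07 kg
Step 2: S = m * g / k = 3.39e-07 * 9.81 / 16.3
Step 3: S = 2.04e-07 m/g
Step 4: Convert to um/g: S = 0.204 um/g


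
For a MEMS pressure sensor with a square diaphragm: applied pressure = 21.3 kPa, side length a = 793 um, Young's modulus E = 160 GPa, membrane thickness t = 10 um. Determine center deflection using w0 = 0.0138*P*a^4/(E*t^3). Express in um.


Step 1: Convert pressure to compatible units (E is in GPa, so P in GPa).
P = 21.3 kPa = 21.3e-6 GPa
Step 2: Compute numerator: 0.0138 * P * a^4.
a^4 = 793^4 = 395451064801
numerator = 0.0138 * 21.3e-6 * 395451064801 = 1.16239e+05
Step 3: Compute denominator: E * t^3 = 160 * 10^3 = 160000
Step 4: w0 = numerator / denominator = 1.16239e+05 / 160000 = 0.7265 um


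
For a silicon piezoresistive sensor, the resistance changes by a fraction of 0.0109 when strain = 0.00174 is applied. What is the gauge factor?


Step 1: Identify values.
dR/R = 0.0109, strain = 0.00174
Step 2: GF = (dR/R) / strain = 0.0109 / 0.00174
GF = 6.3


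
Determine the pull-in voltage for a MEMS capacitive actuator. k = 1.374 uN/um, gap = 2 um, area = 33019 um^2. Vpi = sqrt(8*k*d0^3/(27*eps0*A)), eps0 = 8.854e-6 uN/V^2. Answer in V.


Step 1: Compute numerator: 8 * k * d0^3 = 8 * 1.374 * 2^3 = 87.936
Step 2: Compute denominator: 27 * eps0 * A = 27 * 8.854e-6 * 33019 = 7.893456
Step 3: Vpi = sqrt(87.936 / 7.893456)
Vpi = 3.34 V


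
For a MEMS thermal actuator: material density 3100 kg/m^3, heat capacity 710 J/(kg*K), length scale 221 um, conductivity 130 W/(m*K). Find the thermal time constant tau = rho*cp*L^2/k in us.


Step 1: Convert L to m: L = 221e-6 m
Step 2: L^2 = (221e-6)^2 = 4.8841e-08 m^2
Step 3: tau = 3100 * 710 * 4.8841e-08 / 130 = 8.269157e-04 s
Step 4: Convert to microseconds (multiply by 1e6).
tau = 826.916 us


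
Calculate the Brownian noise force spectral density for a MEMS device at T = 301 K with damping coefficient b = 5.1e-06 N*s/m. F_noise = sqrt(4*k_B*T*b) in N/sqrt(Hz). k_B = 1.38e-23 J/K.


Step 1: Compute 4 * k_B * T * b
= 4 * 1.38e-23 * 301 * 5.1e-06
= 8.4738e-26 N^2/Hz
Step 2: F_noise = sqrt(8.4738e-26)
F_noise = 2.91e-13 N/sqrt(Hz)


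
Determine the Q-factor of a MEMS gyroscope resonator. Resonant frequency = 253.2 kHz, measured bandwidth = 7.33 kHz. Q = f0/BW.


Step 1: Q = f0 / bandwidth
Step 2: Q = 253.2 / 7.33
Q = 34.5


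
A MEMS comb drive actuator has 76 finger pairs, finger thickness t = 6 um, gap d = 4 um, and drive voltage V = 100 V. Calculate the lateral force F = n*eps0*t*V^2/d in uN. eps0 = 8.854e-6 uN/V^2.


Step 1: Parameters: n=76, eps0=8.854e-6 uN/V^2, t=6 um, V=100 V, d=4 um
Step 2: V^2 = 10000
Step 3: F = 76 * 8.854e-6 * 6 * 10000 / 4
F = 10.094 uN
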